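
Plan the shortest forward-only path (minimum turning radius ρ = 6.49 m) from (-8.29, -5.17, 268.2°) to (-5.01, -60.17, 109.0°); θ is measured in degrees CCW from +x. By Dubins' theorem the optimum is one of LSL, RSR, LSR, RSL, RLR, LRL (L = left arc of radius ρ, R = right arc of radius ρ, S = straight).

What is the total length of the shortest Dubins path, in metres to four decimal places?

Let ψ = atan2(Δy, Δx) = atan2(-55.00, 3.28) = -86.5871° be the start→goal bearing.
Normalize: d = |goal − start| / ρ = 55.097717/6.49 = 8.489633, α = (θ_start − ψ) mod 360° = 354.7871° = 6.192204 rad, β = (θ_goal − ψ) mod 360° = 195.5871° = 3.413639 rad.
Common terms: sin α = -0.090856, cos α = 0.995864, sin β = -0.268703, cos β = -0.963223, cos(α−β) = -0.934826, d² = 72.073865. Work in radians in the unit-radius frame; every candidate has L = ρ·(t + p + q).
LSL: p² = 2 + d² − 2cos(α−β) + 2d(sin α − sin β) = 78.963231; p = √p² = 8.886126; φ = atan2(cos β − cos α, d + sin α − sin β) = -0.222292 rad; t = (φ − α) mod 2π = 6.151875 rad, q = (β − φ) mod 2π = 3.635931 rad → L = 6.49·(6.151875 + 8.886126 + 3.635931) = 6.49·18.673932 = 121.193820 m
RSR: p² = 2 + d² − 2cos(α−β) + 2d(sin β − sin α) = 72.923802; p = √p² = 8.539543; φ = atan2(cos α − cos β, d − sin α + sin β) = 0.231475 rad; t = (α − φ) mod 2π = 5.960728 rad, q = (φ − β) mod 2π = 3.101021 rad → L = 6.49·(5.960728 + 8.539543 + 3.101021) = 6.49·17.601293 = 114.232391 m
LSR: p² = d² − 2 + 2cos(α−β) + 2d(sin α + sin β) = 62.099153; p = √p² = 7.880302; φ = atan2(−cos α − cos β, d + sin α + sin β) − atan2(−2, p) = 0.244535 rad; t = (φ − α) mod 2π = 0.335516 rad, q = (φ − β) mod 2π = 3.114081 rad → L = 6.49·(0.335516 + 7.880302 + 3.114081) = 6.49·11.329899 = 73.531041 m
RSL: p² = d² − 2 + 2cos(α−β) − 2d(sin α + sin β) = 74.309274; p = √p² = 8.620283; φ = atan2(cos α + cos β, d − sin α − sin β) − atan2(2, p) = -0.224289 rad; t = (α − φ) mod 2π = 0.133307 rad, q = (β − φ) mod 2π = 3.637928 rad → L = 6.49·(0.133307 + 8.620283 + 3.637928) = 6.49·12.391518 = 80.420953 m
RLR: c = (6 − d² + 2cos(α−β) + 2d(sin α − sin β))/8 = -8.115475, |c| > 1 → infeasible
LRL: c = (6 − d² + 2cos(α−β) − 2d(sin α − sin β))/8 = -8.870404, |c| > 1 → infeasible
Shortest: LSR with L = 73.531041 m ≈ 73.5310 m

73.5310 m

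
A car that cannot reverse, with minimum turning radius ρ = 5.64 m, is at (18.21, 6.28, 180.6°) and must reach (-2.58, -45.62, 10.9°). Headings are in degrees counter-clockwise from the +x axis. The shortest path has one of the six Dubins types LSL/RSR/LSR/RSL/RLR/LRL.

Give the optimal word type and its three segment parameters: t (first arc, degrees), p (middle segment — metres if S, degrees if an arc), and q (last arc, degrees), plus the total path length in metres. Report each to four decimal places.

Let ψ = atan2(Δy, Δx) = atan2(-51.90, -20.79) = -111.8300° be the start→goal bearing.
Normalize: d = |goal − start| / ρ = 55.909159/5.64 = 9.912972, α = (θ_start − ψ) mod 360° = 292.4300° = 5.103866 rad, β = (θ_goal − ψ) mod 360° = 122.7300° = 2.142042 rad.
Common terms: sin α = -0.924347, cos α = 0.381554, sin β = 0.841228, cos β = -0.540680, cos(α−β) = -0.983885, d² = 98.267004. Work in radians in the unit-radius frame; every candidate has L = ρ·(t + p + q).
LSL: p² = 2 + d² − 2cos(α−β) + 2d(sin α − sin β) = 67.230587; p = √p² = 8.199426; φ = atan2(cos β − cos α, d + sin α − sin β) = -0.112714 rad; t = (φ − α) mod 2π = 1.066606 rad, q = (β − φ) mod 2π = 2.254756 rad → L = 5.64·(1.066606 + 8.199426 + 2.254756) = 5.64·11.520788 = 64.977242 m
RSR: p² = 2 + d² − 2cos(α−β) + 2d(sin β − sin α) = 137.238962; p = √p² = 11.714903; φ = atan2(cos α − cos β, d − sin α + sin β) = 0.078805 rad; t = (α − φ) mod 2π = 5.025061 rad, q = (φ − β) mod 2π = 4.219948 rad → L = 5.64·(5.025061 + 11.714903 + 4.219948) = 5.64·20.959912 = 118.213906 m
LSR: p² = d² − 2 + 2cos(α−β) + 2d(sin α + sin β) = 92.651332; p = √p² = 9.625556; φ = atan2(−cos α − cos β, d + sin α + sin β) − atan2(−2, p) = 0.221052 rad; t = (φ − α) mod 2π = 1.400372 rad, q = (φ − β) mod 2π = 4.362195 rad → L = 5.64·(1.400372 + 9.625556 + 4.362195) = 5.64·15.388123 = 86.789015 m
RSL: p² = d² − 2 + 2cos(α−β) − 2d(sin α + sin β) = 95.947136; p = √p² = 9.795261; φ = atan2(cos α + cos β, d − sin α − sin β) − atan2(2, p) = -0.217329 rad; t = (α − φ) mod 2π = 5.321195 rad, q = (β − φ) mod 2π = 2.359371 rad → L = 5.64·(5.321195 + 9.795261 + 2.359371) = 5.64·17.475827 = 98.563665 m
RLR: c = (6 − d² + 2cos(α−β) + 2d(sin α − sin β))/8 = -16.154870, |c| > 1 → infeasible
LRL: c = (6 − d² + 2cos(α−β) − 2d(sin α − sin β))/8 = -7.403823, |c| > 1 → infeasible
Shortest: LSL with L = 64.977242 m ≈ 64.9772 m
Convert LSL to answer units (arcs ×180/π): t = 1.066606·180/π = 61.1120°, p = ρ·p = 5.64·8.199426 = 46.2448 m, q = 2.254756·180/π = 129.1880°, L = 64.9772 m.

LSL: t = 61.1120°, p = 46.2448 m, q = 129.1880°, L = 64.9772 m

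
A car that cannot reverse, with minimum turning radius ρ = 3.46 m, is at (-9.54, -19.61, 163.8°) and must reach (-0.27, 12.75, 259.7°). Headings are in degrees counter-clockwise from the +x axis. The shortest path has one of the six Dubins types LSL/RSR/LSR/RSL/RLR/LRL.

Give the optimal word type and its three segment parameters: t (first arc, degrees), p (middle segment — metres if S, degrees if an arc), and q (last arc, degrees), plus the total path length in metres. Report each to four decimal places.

Let ψ = atan2(Δy, Δx) = atan2(32.36, 9.27) = 74.0149° be the start→goal bearing.
Normalize: d = |goal − start| / ρ = 33.661588/3.46 = 9.728783, α = (θ_start − ψ) mod 360° = 89.7851° = 1.567046 rad, β = (θ_goal − ψ) mod 360° = 185.6851° = 3.240817 rad.
Common terms: sin α = 0.999993, cos α = 0.003750, sin β = -0.099062, cos β = -0.995081, cos(α−β) = -0.102793, d² = 94.649211. Work in radians in the unit-radius frame; every candidate has L = ρ·(t + p + q).
LSL: p² = 2 + d² − 2cos(α−β) + 2d(sin α − sin β) = 118.239725; p = √p² = 10.873809; φ = atan2(cos β − cos α, d + sin α − sin β) = -0.091986 rad; t = (φ − α) mod 2π = 4.624153 rad, q = (β − φ) mod 2π = 3.332803 rad → L = 3.46·(4.624153 + 10.873809 + 3.332803) = 3.46·18.830765 = 65.154448 m
RSR: p² = 2 + d² − 2cos(α−β) + 2d(sin β − sin α) = 75.469868; p = √p² = 8.687340; φ = atan2(cos α − cos β, d − sin α + sin β) = 0.115230 rad; t = (α − φ) mod 2π = 1.451816 rad, q = (φ − β) mod 2π = 3.157599 rad → L = 3.46·(1.451816 + 8.687340 + 3.157599) = 3.46·13.296754 = 46.006769 m
LSR: p² = d² − 2 + 2cos(α−β) + 2d(sin α + sin β) = 109.973555; p = √p² = 10.486828; φ = atan2(−cos α − cos β, d + sin α + sin β) − atan2(−2, p) = 0.281444 rad; t = (φ − α) mod 2π = 4.997583 rad, q = (φ − β) mod 2π = 3.323812 rad → L = 3.46·(4.997583 + 10.486828 + 3.323812) = 3.46·18.808222 = 65.076450 m
RSL: p² = d² − 2 + 2cos(α−β) − 2d(sin α + sin β) = 74.913698; p = √p² = 8.655270; φ = atan2(cos α + cos β, d − sin α − sin β) − atan2(2, p) = -0.338915 rad; t = (α − φ) mod 2π = 1.905961 rad, q = (β − φ) mod 2π = 3.579732 rad → L = 3.46·(1.905961 + 8.655270 + 3.579732) = 3.46·14.140963 = 48.927731 m
RLR: c = (6 − d² + 2cos(α−β) + 2d(sin α − sin β))/8 = -8.433734, |c| > 1 → infeasible
LRL: c = (6 − d² + 2cos(α−β) − 2d(sin α − sin β))/8 = -13.779966, |c| > 1 → infeasible
Shortest: RSR with L = 46.006769 m ≈ 46.0068 m
Convert RSR to answer units (arcs ×180/π): t = 1.451816·180/π = 83.1829°, p = ρ·p = 3.46·8.687340 = 30.0582 m, q = 3.157599·180/π = 180.9171°, L = 46.0068 m.

RSR: t = 83.1829°, p = 30.0582 m, q = 180.9171°, L = 46.0068 m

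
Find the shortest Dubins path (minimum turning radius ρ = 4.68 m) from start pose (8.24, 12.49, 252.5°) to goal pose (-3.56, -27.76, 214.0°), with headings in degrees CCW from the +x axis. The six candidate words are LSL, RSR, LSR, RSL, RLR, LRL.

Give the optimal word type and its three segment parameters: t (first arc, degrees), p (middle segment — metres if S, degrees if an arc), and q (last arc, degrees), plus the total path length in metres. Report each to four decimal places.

Let ψ = atan2(Δy, Δx) = atan2(-40.25, -11.80) = -106.3394° be the start→goal bearing.
Normalize: d = |goal − start| / ρ = 41.944040/4.68 = 8.962402, α = (θ_start − ψ) mod 360° = 358.8394° = 6.262930 rad, β = (θ_goal − ψ) mod 360° = 320.3394° = 5.590978 rad.
Common terms: sin α = -0.020254, cos α = 0.999795, sin β = -0.638238, cos β = 0.769839, cos(α−β) = 0.782608, d² = 80.324645. Work in radians in the unit-radius frame; every candidate has L = ρ·(t + p + q).
LSL: p² = 2 + d² − 2cos(α−β) + 2d(sin α − sin β) = 91.836667; p = √p² = 9.583145; φ = atan2(cos β − cos α, d + sin α − sin β) = -0.023998 rad; t = (φ − α) mod 2π = 6.279443 rad, q = (β − φ) mod 2π = 5.614976 rad → L = 4.68·(6.279443 + 9.583145 + 5.614976) = 4.68·21.477564 = 100.514999 m
RSR: p² = 2 + d² − 2cos(α−β) + 2d(sin β − sin α) = 69.682190; p = √p² = 8.347586; φ = atan2(cos α − cos β, d − sin α + sin β) = 0.027551 rad; t = (α − φ) mod 2π = 6.235379 rad, q = (φ − β) mod 2π = 0.719759 rad → L = 4.68·(6.235379 + 8.347586 + 0.719759) = 4.68·15.302723 = 71.616743 m
LSR: p² = d² − 2 + 2cos(α−β) + 2d(sin α + sin β) = 68.086513; p = √p² = 8.251455; φ = atan2(−cos α − cos β, d + sin α + sin β) − atan2(−2, p) = 0.027828 rad; t = (φ − α) mod 2π = 0.048084 rad, q = (φ − β) mod 2π = 0.720035 rad → L = 4.68·(0.048084 + 8.251455 + 0.720035) = 4.68·9.019574 = 42.211608 m
RSL: p² = d² − 2 + 2cos(α−β) − 2d(sin α + sin β) = 91.693209; p = √p² = 9.575657; φ = atan2(cos α + cos β, d − sin α − sin β) − atan2(2, p) = -0.024000 rad; t = (α − φ) mod 2π = 0.003744 rad, q = (β − φ) mod 2π = 5.614977 rad → L = 4.68·(0.003744 + 9.575657 + 5.614977) = 4.68·15.194378 = 71.109691 m
RLR: c = (6 − d² + 2cos(α−β) + 2d(sin α − sin β))/8 = -7.710274, |c| > 1 → infeasible
LRL: c = (6 − d² + 2cos(α−β) − 2d(sin α − sin β))/8 = -10.479583, |c| > 1 → infeasible
Shortest: LSR with L = 42.211608 m ≈ 42.2116 m
Convert LSR to answer units (arcs ×180/π): t = 0.048084·180/π = 2.7550°, p = ρ·p = 4.68·8.251455 = 38.6168 m, q = 0.720035·180/π = 41.2550°, L = 42.2116 m.

LSR: t = 2.7550°, p = 38.6168 m, q = 41.2550°, L = 42.2116 m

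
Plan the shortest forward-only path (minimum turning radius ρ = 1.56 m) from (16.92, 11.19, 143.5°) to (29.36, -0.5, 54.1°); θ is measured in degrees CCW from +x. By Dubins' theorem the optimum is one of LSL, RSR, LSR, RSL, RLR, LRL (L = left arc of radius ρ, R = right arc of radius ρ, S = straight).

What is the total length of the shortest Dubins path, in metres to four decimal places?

Let ψ = atan2(Δy, Δx) = atan2(-11.69, 12.44) = -43.2197° be the start→goal bearing.
Normalize: d = |goal − start| / ρ = 17.070726/1.56 = 10.942773, α = (θ_start − ψ) mod 360° = 186.7197° = 3.258874 rad, β = (θ_goal − ψ) mod 360° = 97.3197° = 1.698550 rad.
Common terms: sin α = -0.117013, cos α = -0.993130, sin β = 0.991851, cos β = -0.127406, cos(α−β) = 0.010472, d² = 119.744288. Work in radians in the unit-radius frame; every candidate has L = ρ·(t + p + q).
LSL: p² = 2 + d² − 2cos(α−β) + 2d(sin α − sin β) = 97.455265; p = √p² = 9.871943; φ = atan2(cos β − cos α, d + sin α − sin β) = 0.087808 rad; t = (φ − α) mod 2π = 3.112120 rad, q = (β − φ) mod 2π = 1.610741 rad → L = 1.56·(3.112120 + 9.871943 + 1.610741) = 1.56·14.594804 = 22.767895 m
RSR: p² = 2 + d² − 2cos(α−β) + 2d(sin β − sin α) = 145.991424; p = √p² = 12.082691; φ = atan2(cos α − cos β, d − sin α + sin β) = -0.071711 rad; t = (α − φ) mod 2π = 3.330585 rad, q = (φ − β) mod 2π = 4.512924 rad → L = 1.56·(3.330585 + 12.082691 + 4.512924) = 1.56·19.926201 = 31.084873 m
LSR: p² = d² − 2 + 2cos(α−β) + 2d(sin α + sin β) = 136.911539; p = √p² = 11.700920; φ = atan2(−cos α − cos β, d + sin α + sin β) − atan2(−2, p) = 0.263827 rad; t = (φ − α) mod 2π = 3.288139 rad, q = (φ − β) mod 2π = 4.848463 rad → L = 1.56·(3.288139 + 11.700920 + 4.848463) = 1.56·19.837522 = 30.946534 m
RSL: p² = d² − 2 + 2cos(α−β) − 2d(sin α + sin β) = 98.618925; p = √p² = 9.930706; φ = atan2(cos α + cos β, d − sin α − sin β) − atan2(2, p) = -0.309578 rad; t = (α − φ) mod 2π = 3.568452 rad, q = (β − φ) mod 2π = 2.008128 rad → L = 1.56·(3.568452 + 9.930706 + 2.008128) = 1.56·15.507287 = 24.191367 m
RLR: c = (6 − d² + 2cos(α−β) + 2d(sin α − sin β))/8 = -17.248928, |c| > 1 → infeasible
LRL: c = (6 − d² + 2cos(α−β) − 2d(sin α − sin β))/8 = -11.181908, |c| > 1 → infeasible
Shortest: LSL with L = 22.767895 m ≈ 22.7679 m

22.7679 m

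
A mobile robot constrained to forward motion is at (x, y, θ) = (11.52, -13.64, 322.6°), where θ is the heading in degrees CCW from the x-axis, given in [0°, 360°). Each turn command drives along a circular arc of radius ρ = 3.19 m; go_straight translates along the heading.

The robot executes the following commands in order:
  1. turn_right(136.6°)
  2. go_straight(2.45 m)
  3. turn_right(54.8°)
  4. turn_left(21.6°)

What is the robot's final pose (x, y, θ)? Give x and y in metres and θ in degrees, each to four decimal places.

(3.8036, -17.7955, 152.8000°)

set_pose: (x, y, θ) = (11.5200, -13.6400, 322.6000°), ρ = 3.19
turn_right(136.6°): centre at ρ to the right, rotate −136.6° → (9.9159, -19.3467, 186.0000°)
go_straight(2.45): x += 2.45·cos θ, y += 2.45·sin θ → (7.4793, -19.6028, 186.0000°)
turn_right(54.8°): centre at ρ to the right, rotate −54.8° → (4.7457, -18.5315, 131.2000°)
turn_left(21.6°): centre at ρ to the left, rotate +21.6° → (3.8036, -17.7955, 152.8000°)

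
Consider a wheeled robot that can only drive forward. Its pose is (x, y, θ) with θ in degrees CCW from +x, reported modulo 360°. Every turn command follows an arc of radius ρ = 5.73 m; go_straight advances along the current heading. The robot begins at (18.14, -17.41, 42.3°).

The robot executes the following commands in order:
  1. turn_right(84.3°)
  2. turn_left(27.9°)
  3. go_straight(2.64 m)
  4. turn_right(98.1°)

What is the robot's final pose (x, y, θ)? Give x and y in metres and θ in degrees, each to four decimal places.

set_pose: (x, y, θ) = (18.1400, -17.4100, 42.3000°), ρ = 5.73
turn_right(84.3°): centre at ρ to the right, rotate −84.3° → (25.8305, -17.3899, -42.0000° ≡ 318.0000°)
turn_left(27.9°): centre at ρ to the left, rotate +27.9° → (28.2687, -18.6890, 345.9000°)
go_straight(2.64): x += 2.64·cos θ, y += 2.64·sin θ → (30.8291, -19.3322, 345.9000°)
turn_right(98.1°): centre at ρ to the right, rotate −98.1° → (34.7385, -27.0546, 247.8000°)

(34.7385, -27.0546, 247.8000°)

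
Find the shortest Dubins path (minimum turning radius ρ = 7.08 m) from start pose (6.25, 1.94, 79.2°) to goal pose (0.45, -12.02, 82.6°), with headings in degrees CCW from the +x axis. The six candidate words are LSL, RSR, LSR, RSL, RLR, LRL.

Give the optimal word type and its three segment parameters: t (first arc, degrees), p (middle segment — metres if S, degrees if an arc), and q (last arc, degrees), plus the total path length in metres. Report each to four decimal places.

Let ψ = atan2(Δy, Δx) = atan2(-13.96, -5.80) = -112.5616° be the start→goal bearing.
Normalize: d = |goal − start| / ρ = 15.116931/7.08 = 2.135160, α = (θ_start − ψ) mod 360° = 191.7616° = 3.346871 rad, β = (θ_goal − ψ) mod 360° = 195.1616° = 3.406212 rad.
Common terms: sin α = -0.203839, cos α = -0.979004, sin β = -0.261542, cos β = -0.965192, cos(α−β) = 0.998240, d² = 4.558907. Work in radians in the unit-radius frame; every candidate has L = ρ·(t + p + q).
LSL: p² = 2 + d² − 2cos(α−β) + 2d(sin α − sin β) = 4.808835; p = √p² = 2.192906; φ = atan2(cos β − cos α, d + sin α − sin β) = 0.006299 rad; t = (φ − α) mod 2π = 2.942613 rad, q = (β − φ) mod 2π = 3.399913 rad → L = 7.08·(2.942613 + 2.192906 + 3.399913) = 7.08·8.535432 = 60.430860 m
RSR: p² = 2 + d² − 2cos(α−β) + 2d(sin β − sin α) = 4.316020; p = √p² = 2.077503; φ = atan2(cos α − cos β, d − sin α + sin β) = -0.006649 rad; t = (α − φ) mod 2π = 3.353519 rad, q = (φ − β) mod 2π = 2.870325 rad → L = 7.08·(3.353519 + 2.077503 + 2.870325) = 7.08·8.301347 = 58.773539 m
LSR: p² = d² − 2 + 2cos(α−β) + 2d(sin α + sin β) = 2.568062; p = √p² = 1.602517; φ = atan2(−cos α − cos β, d + sin α + sin β) − atan2(−2, p) = 1.756473 rad; t = (φ − α) mod 2π = 4.692788 rad, q = (φ − β) mod 2π = 4.633447 rad → L = 7.08·(4.692788 + 1.602517 + 4.633447) = 7.08·10.928753 = 77.375569 m
RSL: p² = d² − 2 + 2cos(α−β) − 2d(sin α + sin β) = 6.542711; p = √p² = 2.557872; φ = atan2(cos α + cos β, d − sin α − sin β) − atan2(2, p) = -1.305578 rad; t = (α − φ) mod 2π = 4.652448 rad, q = (β − φ) mod 2π = 4.711789 rad → L = 7.08·(4.652448 + 2.557872 + 4.711789) = 7.08·11.922110 = 84.408540 m
RLR: c = (6 − d² + 2cos(α−β) + 2d(sin α − sin β))/8 = 0.460498; p = 2π − arccos c = 5.190945 rad; φ = atan2(cos α − cos β, d − sin α + sin β) = -0.006649 rad; t = (α − φ + p/2) mod 2π = 5.948991 rad, q = (α − β − t + p) mod 2π = 5.465797 rad → L = 7.08·(5.948991 + 5.190945 + 5.465797) = 7.08·16.605733 = 117.568592 m
LRL: c = (6 − d² + 2cos(α−β) − 2d(sin α − sin β))/8 = 0.398896; p = 2π − arccos c = 5.122701 rad; φ = atan2(cos β − cos α, d + sin α − sin β) = 0.006299 rad; t = (φ − α + p/2) mod 2π = 5.503964 rad, q = (β − α − t + p) mod 2π = 5.961264 rad → L = 7.08·(5.503964 + 5.122701 + 5.961264) = 7.08·16.587929 = 117.442536 m
Shortest: RSR with L = 58.773539 m ≈ 58.7735 m
Convert RSR to answer units (arcs ×180/π): t = 3.353519·180/π = 192.1425°, p = ρ·p = 7.08·2.077503 = 14.7087 m, q = 2.870325·180/π = 164.4575°, L = 58.7735 m.

RSR: t = 192.1425°, p = 14.7087 m, q = 164.4575°, L = 58.7735 m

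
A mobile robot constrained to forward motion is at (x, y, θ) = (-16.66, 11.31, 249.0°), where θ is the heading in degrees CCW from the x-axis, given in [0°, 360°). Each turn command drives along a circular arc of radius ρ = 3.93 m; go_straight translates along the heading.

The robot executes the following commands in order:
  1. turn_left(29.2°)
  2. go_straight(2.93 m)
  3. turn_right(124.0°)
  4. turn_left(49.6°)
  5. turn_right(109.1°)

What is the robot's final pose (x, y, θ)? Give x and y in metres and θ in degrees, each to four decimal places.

(-30.8623, 5.6736, 94.7000°)

set_pose: (x, y, θ) = (-16.6600, 11.3100, 249.0000°), ρ = 3.93
turn_left(29.2°): centre at ρ to the left, rotate +29.2° → (-16.8808, 9.3411, 278.2000°)
go_straight(2.93): x += 2.93·cos θ, y += 2.93·sin θ → (-16.4629, 6.4410, 278.2000°)
turn_right(124.0°): centre at ρ to the right, rotate −124.0° → (-22.0632, 2.3423, 154.2000°)
turn_left(49.6°): centre at ρ to the left, rotate +49.6° → (-25.3596, 2.3998, 203.8000°)
turn_right(109.1°): centre at ρ to the right, rotate −109.1° → (-30.8623, 5.6736, 94.7000°)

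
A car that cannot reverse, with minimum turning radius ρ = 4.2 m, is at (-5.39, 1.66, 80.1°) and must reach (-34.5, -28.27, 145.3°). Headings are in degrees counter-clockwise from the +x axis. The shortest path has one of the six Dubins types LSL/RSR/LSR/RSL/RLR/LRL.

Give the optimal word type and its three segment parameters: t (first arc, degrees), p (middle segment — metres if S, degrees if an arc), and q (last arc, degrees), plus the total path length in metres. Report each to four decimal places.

LSR: t = 163.9452°, p = 34.3389 m, q = 98.7452°, L = 53.5951 m

Let ψ = atan2(Δy, Δx) = atan2(-29.93, -29.11) = -134.2043° be the start→goal bearing.
Normalize: d = |goal − start| / ρ = 41.751611/4.2 = 9.940860, α = (θ_start − ψ) mod 360° = 214.3043° = 3.740315 rad, β = (θ_goal − ψ) mod 360° = 279.5043° = 4.878270 rad.
Common terms: sin α = -0.563588, cos α = -0.826056, sin β = -0.986273, cos β = 0.165121, cos(α−β) = 0.419452, d² = 98.820692. Work in radians in the unit-radius frame; every candidate has L = ρ·(t + p + q).
LSL: p² = 2 + d² − 2cos(α−β) + 2d(sin α − sin β) = 108.385503; p = √p² = 10.410836; φ = atan2(cos β − cos α, d + sin α − sin β) = 0.095351 rad; t = (φ − α) mod 2π = 2.638221 rad, q = (β − φ) mod 2π = 4.782919 rad → L = 4.2·(2.638221 + 10.410836 + 4.782919) = 4.2·17.831976 = 74.894299 m
RSR: p² = 2 + d² − 2cos(α−β) + 2d(sin β − sin α) = 91.578071; p = √p² = 9.569643; φ = atan2(cos α − cos β, d − sin α + sin β) = -0.103761 rad; t = (α − φ) mod 2π = 3.844076 rad, q = (φ − β) mod 2π = 1.301154 rad → L = 4.2·(3.844076 + 9.569643 + 1.301154) = 4.2·14.714874 = 61.802470 m
LSR: p² = d² − 2 + 2cos(α−β) + 2d(sin α + sin β) = 66.845695; p = √p² = 8.175922; φ = atan2(−cos α − cos β, d + sin α + sin β) − atan2(−2, p) = 0.318514 rad; t = (φ − α) mod 2π = 2.861384 rad, q = (φ − β) mod 2π = 1.723430 rad → L = 4.2·(2.861384 + 8.175922 + 1.723430) = 4.2·12.760736 = 53.595090 m
RSL: p² = d² − 2 + 2cos(α−β) − 2d(sin α + sin β) = 128.473497; p = √p² = 11.334615; φ = atan2(cos α + cos β, d − sin α − sin β) − atan2(2, p) = -0.232109 rad; t = (α − φ) mod 2π = 3.972424 rad, q = (β − φ) mod 2π = 5.110378 rad → L = 4.2·(3.972424 + 11.334615 + 5.110378) = 4.2·20.417417 = 85.753152 m
RLR: c = (6 − d² + 2cos(α−β) + 2d(sin α − sin β))/8 = -10.447259, |c| > 1 → infeasible
LRL: c = (6 − d² + 2cos(α−β) − 2d(sin α − sin β))/8 = -12.548188, |c| > 1 → infeasible
Shortest: LSR with L = 53.595090 m ≈ 53.5951 m
Convert LSR to answer units (arcs ×180/π): t = 2.861384·180/π = 163.9452°, p = ρ·p = 4.2·8.175922 = 34.3389 m, q = 1.723430·180/π = 98.7452°, L = 53.5951 m.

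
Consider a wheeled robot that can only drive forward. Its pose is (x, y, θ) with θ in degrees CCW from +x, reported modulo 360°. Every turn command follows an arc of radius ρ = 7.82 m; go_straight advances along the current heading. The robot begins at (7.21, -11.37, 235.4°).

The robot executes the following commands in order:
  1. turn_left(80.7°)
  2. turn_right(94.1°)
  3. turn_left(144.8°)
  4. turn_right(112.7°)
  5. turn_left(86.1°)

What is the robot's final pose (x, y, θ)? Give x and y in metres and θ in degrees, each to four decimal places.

set_pose: (x, y, θ) = (7.2100, -11.3700, 235.4000°), ρ = 7.82
turn_left(80.7°): centre at ρ to the left, rotate +80.7° → (8.2245, -21.4452, 316.1000°)
turn_right(94.1°): centre at ρ to the right, rotate −94.1° → (8.0347, -32.8914, 222.0000°)
turn_left(144.8°): centre at ρ to the left, rotate +144.8° → (14.1932, -46.4677, 366.8000° ≡ 6.8000°)
turn_right(112.7°): centre at ρ to the right, rotate −112.7° → (22.6400, -56.3751, -105.9000° ≡ 254.1000°)
turn_left(86.1°): centre at ρ to the left, rotate +86.1° → (27.5119, -65.8751, 340.2000°)

(27.5119, -65.8751, 340.2000°)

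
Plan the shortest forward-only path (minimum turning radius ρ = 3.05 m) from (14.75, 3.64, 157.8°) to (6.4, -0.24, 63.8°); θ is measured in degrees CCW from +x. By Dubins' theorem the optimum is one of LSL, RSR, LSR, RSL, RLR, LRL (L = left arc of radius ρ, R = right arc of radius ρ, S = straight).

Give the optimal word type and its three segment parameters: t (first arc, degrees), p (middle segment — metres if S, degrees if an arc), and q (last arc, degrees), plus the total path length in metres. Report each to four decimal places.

LRL: t = 145.9744°, p = 250.8987°, q = 10.9243°, L = 21.7081 m

Let ψ = atan2(Δy, Δx) = atan2(-3.88, -8.35) = -155.0771° be the start→goal bearing.
Normalize: d = |goal − start| / ρ = 9.207437/3.05 = 3.018832, α = (θ_start − ψ) mod 360° = 312.8771° = 5.460735 rad, β = (θ_goal − ψ) mod 360° = 218.8771° = 3.820126 rad.
Common terms: sin α = -0.732815, cos α = 0.680428, sin β = -0.627652, cos β = -0.778494, cos(α−β) = -0.069756, d² = 9.113346. Work in radians in the unit-radius frame; every candidate has L = ρ·(t + p + q).
LSL: p² = 2 + d² − 2cos(α−β) + 2d(sin α − sin β) = 10.617919; p = √p² = 3.258515; φ = atan2(cos β − cos α, d + sin α − sin β) = -0.464221 rad; t = (φ − α) mod 2π = 0.358229 rad, q = (β − φ) mod 2π = 4.284347 rad → L = 3.05·(0.358229 + 3.258515 + 4.284347) = 3.05·7.901091 = 24.098326 m
RSR: p² = 2 + d² − 2cos(α−β) + 2d(sin β − sin α) = 11.887799; p = √p² = 3.447869; φ = atan2(cos α − cos β, d − sin α + sin β) = 0.436905 rad; t = (α − φ) mod 2π = 5.023830 rad, q = (φ − β) mod 2π = 2.899965 rad → L = 3.05·(5.023830 + 3.447869 + 2.899965) = 3.05·11.371664 = 34.683574 m
LSR: p² = d² − 2 + 2cos(α−β) + 2d(sin α + sin β) = -1.240208 < 0 → infeasible
RSL: p² = d² − 2 + 2cos(α−β) − 2d(sin α + sin β) = 15.187874; p = √p² = 3.897162; φ = atan2(cos α + cos β, d − sin α − sin β) − atan2(2, p) = -0.496536 rad; t = (α − φ) mod 2π = 5.957272 rad, q = (β − φ) mod 2π = 4.316662 rad → L = 3.05·(5.957272 + 3.897162 + 4.316662) = 3.05·14.171096 = 43.221844 m
RLR: c = (6 − d² + 2cos(α−β) + 2d(sin α − sin β))/8 = -0.485975; p = 2π − arccos c = 4.204911 rad; φ = atan2(cos α − cos β, d − sin α + sin β) = 0.436905 rad; t = (α − φ + p/2) mod 2π = 0.843100 rad, q = (α − β − t + p) mod 2π = 5.002420 rad → L = 3.05·(0.843100 + 4.204911 + 5.002420) = 3.05·10.050431 = 30.653814 m
LRL: c = (6 − d² + 2cos(α−β) − 2d(sin α − sin β))/8 = -0.327240; p = 2π − arccos c = 4.379008 rad; φ = atan2(cos β − cos α, d + sin α − sin β) = -0.464221 rad; t = (φ − α + p/2) mod 2π = 2.547733 rad, q = (β − α − t + p) mod 2π = 0.190665 rad → L = 3.05·(2.547733 + 4.379008 + 0.190665) = 3.05·7.117406 = 21.708089 m
Shortest: LRL with L = 21.708089 m ≈ 21.7081 m
Convert LRL to answer units (arcs ×180/π): t = 2.547733·180/π = 145.9744°, p = 4.379008·180/π = 250.8987°, q = 0.190665·180/π = 10.9243°, L = 21.7081 m.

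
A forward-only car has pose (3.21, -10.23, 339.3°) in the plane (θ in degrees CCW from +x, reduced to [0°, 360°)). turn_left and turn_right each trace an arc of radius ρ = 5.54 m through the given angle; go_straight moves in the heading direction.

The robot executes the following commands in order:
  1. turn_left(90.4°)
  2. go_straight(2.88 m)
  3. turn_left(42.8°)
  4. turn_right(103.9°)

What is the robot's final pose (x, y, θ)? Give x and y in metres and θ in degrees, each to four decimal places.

(15.5756, 7.3713, 8.6000°)

set_pose: (x, y, θ) = (3.2100, -10.2300, 339.3000°), ρ = 5.54
turn_left(90.4°): centre at ρ to the left, rotate +90.4° → (10.3642, -6.9697, 429.7000° ≡ 69.7000°)
go_straight(2.88): x += 2.88·cos θ, y += 2.88·sin θ → (11.3633, -4.2685, 69.7000°)
turn_left(42.8°): centre at ρ to the left, rotate +42.8° → (11.2857, -0.2265, 112.5000°)
turn_right(103.9°): centre at ρ to the right, rotate −103.9° → (15.5756, 7.3713, 8.6000°)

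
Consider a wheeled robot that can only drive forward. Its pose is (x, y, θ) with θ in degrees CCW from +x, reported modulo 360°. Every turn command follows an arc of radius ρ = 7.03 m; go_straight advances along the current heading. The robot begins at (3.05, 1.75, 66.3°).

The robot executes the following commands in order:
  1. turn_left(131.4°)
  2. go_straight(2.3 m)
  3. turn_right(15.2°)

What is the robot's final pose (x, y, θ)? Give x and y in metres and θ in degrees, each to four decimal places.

set_pose: (x, y, θ) = (3.0500, 1.7500, 66.3000°), ρ = 7.03
turn_left(131.4°): centre at ρ to the left, rotate +131.4° → (-5.5245, 11.2729, 197.7000°)
go_straight(2.3): x += 2.3·cos θ, y += 2.3·sin θ → (-7.7156, 10.5736, 197.7000°)
turn_right(15.2°): centre at ρ to the right, rotate −15.2° → (-9.5463, 10.2475, 182.5000°)

(-9.5463, 10.2475, 182.5000°)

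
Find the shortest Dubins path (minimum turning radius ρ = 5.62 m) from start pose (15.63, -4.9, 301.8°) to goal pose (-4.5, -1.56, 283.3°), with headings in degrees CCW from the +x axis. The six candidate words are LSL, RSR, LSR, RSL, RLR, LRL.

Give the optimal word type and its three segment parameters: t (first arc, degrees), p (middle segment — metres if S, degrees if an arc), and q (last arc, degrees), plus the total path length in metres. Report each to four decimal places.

Let ψ = atan2(Δy, Δx) = atan2(3.34, -20.13) = 170.5792° be the start→goal bearing.
Normalize: d = |goal − start| / ρ = 20.405208/5.62 = 3.630820, α = (θ_start − ψ) mod 360° = 131.2208° = 2.290235 rad, β = (θ_goal − ψ) mod 360° = 112.7208° = 1.967349 rad.
Common terms: sin α = 0.752176, cos α = -0.658962, sin β = 0.922398, cos β = -0.386241, cos(α−β) = 0.948324, d² = 13.182853. Work in radians in the unit-radius frame; every candidate has L = ρ·(t + p + q).
LSL: p² = 2 + d² − 2cos(α−β) + 2d(sin α − sin β) = 12.050114; p = √p² = 3.471327; φ = atan2(cos β − cos α, d + sin α − sin β) = 0.078645 rad; t = (φ − α) mod 2π = 4.071596 rad, q = (β − φ) mod 2π = 1.888704 rad → L = 5.62·(4.071596 + 3.471327 + 1.888704) = 5.62·9.431627 = 53.005743 m
RSR: p² = 2 + d² − 2cos(α−β) + 2d(sin β − sin α) = 14.522297; p = √p² = 3.810813; φ = atan2(cos α − cos β, d − sin α + sin β) = -0.071626 rad; t = (α − φ) mod 2π = 2.361861 rad, q = (φ − β) mod 2π = 4.244210 rad → L = 5.62·(2.361861 + 3.810813 + 4.244210) = 5.62·10.416884 = 58.542890 m
LSR: p² = d² − 2 + 2cos(α−β) + 2d(sin α + sin β) = 25.239654; p = √p² = 5.023908; φ = atan2(−cos α − cos β, d + sin α + sin β) − atan2(−2, p) = 0.573381 rad; t = (φ − α) mod 2π = 4.566332 rad, q = (φ − β) mod 2π = 4.889218 rad → L = 5.62·(4.566332 + 5.023908 + 4.889218) = 5.62·14.479457 = 81.374550 m
RSL: p² = d² − 2 + 2cos(α−β) − 2d(sin α + sin β) = 0.919346; p = √p² = 0.958826; φ = atan2(cos α + cos β, d − sin α − sin β) − atan2(2, p) = -1.614456 rad; t = (α − φ) mod 2π = 3.904690 rad, q = (β − φ) mod 2π = 3.581804 rad → L = 5.62·(3.904690 + 0.958826 + 3.581804) = 5.62·8.445320 = 47.462699 m
RLR: c = (6 − d² + 2cos(α−β) + 2d(sin α − sin β))/8 = -0.815287; p = 2π − arccos c = 3.759164 rad; φ = atan2(cos α − cos β, d − sin α + sin β) = -0.071626 rad; t = (α − φ + p/2) mod 2π = 4.241443 rad, q = (α − β − t + p) mod 2π = 6.123792 rad → L = 5.62·(4.241443 + 3.759164 + 6.123792) = 5.62·14.124399 = 79.379125 m
LRL: c = (6 − d² + 2cos(α−β) − 2d(sin α − sin β))/8 = -0.506264; p = 2π − arccos c = 4.181542 rad; φ = atan2(cos β − cos α, d + sin α − sin β) = 0.078645 rad; t = (φ − α + p/2) mod 2π = 6.162367 rad, q = (β − α − t + p) mod 2π = 3.979474 rad → L = 5.62·(6.162367 + 4.181542 + 3.979474) = 5.62·14.323383 = 80.497410 m
Shortest: RSL with L = 47.462699 m ≈ 47.4627 m
Convert RSL to answer units (arcs ×180/π): t = 3.904690·180/π = 223.7223°, p = ρ·p = 5.62·0.958826 = 5.3886 m, q = 3.581804·180/π = 205.2223°, L = 47.4627 m.

RSL: t = 223.7223°, p = 5.3886 m, q = 205.2223°, L = 47.4627 m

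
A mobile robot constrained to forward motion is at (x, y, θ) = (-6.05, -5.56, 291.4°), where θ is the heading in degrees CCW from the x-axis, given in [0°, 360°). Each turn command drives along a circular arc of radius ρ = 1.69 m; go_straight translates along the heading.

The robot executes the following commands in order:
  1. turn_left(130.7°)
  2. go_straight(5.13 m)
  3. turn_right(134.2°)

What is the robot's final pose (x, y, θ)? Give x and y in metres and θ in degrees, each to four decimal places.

(2.5193, -1.4718, 287.9000°)

set_pose: (x, y, θ) = (-6.0500, -5.5600, 291.4000°), ρ = 1.69
turn_left(130.7°): centre at ρ to the left, rotate +130.7° → (-2.9830, -5.7342, 422.1000° ≡ 62.1000°)
go_straight(5.13): x += 5.13·cos θ, y += 5.13·sin θ → (-0.5825, -1.2004, 62.1000°)
turn_right(134.2°): centre at ρ to the right, rotate −134.2° → (2.5193, -1.4718, -72.1000° ≡ 287.9000°)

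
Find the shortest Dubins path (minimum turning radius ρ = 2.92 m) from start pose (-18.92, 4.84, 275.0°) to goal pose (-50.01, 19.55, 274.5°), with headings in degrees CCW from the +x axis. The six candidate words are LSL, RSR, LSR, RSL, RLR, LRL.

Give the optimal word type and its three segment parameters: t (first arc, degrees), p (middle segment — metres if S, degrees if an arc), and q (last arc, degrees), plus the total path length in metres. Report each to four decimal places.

RSL: t = 137.4398°, p = 28.9019 m, q = 136.9398°, L = 42.8853 m

Let ψ = atan2(Δy, Δx) = atan2(14.71, -31.09) = 154.6792° be the start→goal bearing.
Normalize: d = |goal − start| / ρ = 34.394363/2.92 = 11.778891, α = (θ_start − ψ) mod 360° = 120.3208° = 2.099994 rad, β = (θ_goal − ψ) mod 360° = 119.8208° = 2.091268 rad.
Common terms: sin α = 0.863212, cos α = -0.504841, sin β = 0.867585, cos β = -0.497289, cos(α−β) = 0.999962, d² = 138.742283. Work in radians in the unit-radius frame; every candidate has L = ρ·(t + p + q).
LSL: p² = 2 + d² − 2cos(α−β) + 2d(sin α − sin β) = 138.639349; p = √p² = 11.774521; φ = atan2(cos β − cos α, d + sin α − sin β) = 0.000641 rad; t = (φ − α) mod 2π = 4.183832 rad, q = (β − φ) mod 2π = 2.090626 rad → L = 2.92·(4.183832 + 11.774521 + 2.090626) = 2.92·18.048980 = 52.703021 m
RSR: p² = 2 + d² − 2cos(α−β) + 2d(sin β − sin α) = 138.845369; p = √p² = 11.783266; φ = atan2(cos α − cos β, d − sin α + sin β) = -0.000641 rad; t = (α − φ) mod 2π = 2.100635 rad, q = (φ − β) mod 2π = 4.191277 rad → L = 2.92·(2.100635 + 11.783266 + 4.191277) = 2.92·18.075178 = 52.779521 m
LSR: p² = d² − 2 + 2cos(α−β) + 2d(sin α + sin β) = 179.515946; p = √p² = 13.398356; φ = atan2(−cos α − cos β, d + sin α + sin β) − atan2(−2, p) = 0.222221 rad; t = (φ − α) mod 2π = 4.405412 rad, q = (φ − β) mod 2π = 4.414138 rad → L = 2.92·(4.405412 + 13.398356 + 4.414138) = 2.92·22.217906 = 64.876287 m
RSL: p² = d² − 2 + 2cos(α−β) − 2d(sin α + sin β) = 97.968468; p = √p² = 9.897902; φ = atan2(cos α + cos β, d − sin α − sin β) − atan2(2, p) = -0.298783 rad; t = (α − φ) mod 2π = 2.398778 rad, q = (β − φ) mod 2π = 2.390051 rad → L = 2.92·(2.398778 + 9.897902 + 2.390051) = 2.92·14.686731 = 42.885254 m
RLR: c = (6 − d² + 2cos(α−β) + 2d(sin α − sin β))/8 = -16.355671, |c| > 1 → infeasible
LRL: c = (6 − d² + 2cos(α−β) − 2d(sin α − sin β))/8 = -16.329919, |c| > 1 → infeasible
Shortest: RSL with L = 42.885254 m ≈ 42.8853 m
Convert RSL to answer units (arcs ×180/π): t = 2.398778·180/π = 137.4398°, p = ρ·p = 2.92·9.897902 = 28.9019 m, q = 2.390051·180/π = 136.9398°, L = 42.8853 m.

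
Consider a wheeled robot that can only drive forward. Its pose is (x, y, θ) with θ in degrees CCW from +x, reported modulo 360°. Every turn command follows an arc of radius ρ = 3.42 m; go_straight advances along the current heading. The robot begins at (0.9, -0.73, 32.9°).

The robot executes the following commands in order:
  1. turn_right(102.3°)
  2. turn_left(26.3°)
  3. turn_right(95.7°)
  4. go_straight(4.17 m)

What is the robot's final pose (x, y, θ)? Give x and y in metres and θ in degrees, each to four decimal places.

(3.6019, -11.5092, 221.2000°)

set_pose: (x, y, θ) = (0.9000, -0.7300, 32.9000°), ρ = 3.42
turn_right(102.3°): centre at ρ to the right, rotate −102.3° → (5.9590, -2.3982, -69.4000° ≡ 290.6000°)
turn_left(26.3°): centre at ρ to the left, rotate +26.3° → (6.8235, -3.6921, 316.9000°)
turn_right(95.7°): centre at ρ to the right, rotate −95.7° → (6.7394, -8.7625, 221.2000°)
go_straight(4.17): x += 4.17·cos θ, y += 4.17·sin θ → (3.6019, -11.5092, 221.2000°)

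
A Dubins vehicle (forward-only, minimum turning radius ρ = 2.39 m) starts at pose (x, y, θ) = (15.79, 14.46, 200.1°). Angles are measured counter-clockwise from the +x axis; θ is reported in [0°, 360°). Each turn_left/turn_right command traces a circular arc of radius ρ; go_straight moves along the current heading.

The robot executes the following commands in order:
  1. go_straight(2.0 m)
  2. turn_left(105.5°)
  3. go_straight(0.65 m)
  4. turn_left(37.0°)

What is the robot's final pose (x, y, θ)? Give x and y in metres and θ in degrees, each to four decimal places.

(14.3968, 8.7191, 342.6000°)

set_pose: (x, y, θ) = (15.7900, 14.4600, 200.1000°), ρ = 2.39
go_straight(2.0): x += 2.0·cos θ, y += 2.0·sin θ → (13.9118, 13.7727, 200.1000°)
turn_left(105.5°): centre at ρ to the left, rotate +105.5° → (12.7898, 10.1370, 305.6000°)
go_straight(0.65): x += 0.65·cos θ, y += 0.65·sin θ → (13.1682, 9.6085, 305.6000°)
turn_left(37.0°): centre at ρ to the left, rotate +37.0° → (14.3968, 8.7191, 342.6000°)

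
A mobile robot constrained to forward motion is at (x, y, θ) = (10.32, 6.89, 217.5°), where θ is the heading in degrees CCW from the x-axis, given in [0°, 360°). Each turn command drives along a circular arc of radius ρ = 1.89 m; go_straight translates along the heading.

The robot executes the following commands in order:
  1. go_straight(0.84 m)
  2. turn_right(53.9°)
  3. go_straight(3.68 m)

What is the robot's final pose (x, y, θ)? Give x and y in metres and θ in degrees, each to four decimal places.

(4.4391, 7.1040, 163.6000°)

set_pose: (x, y, θ) = (10.3200, 6.8900, 217.5000°), ρ = 1.89
go_straight(0.84): x += 0.84·cos θ, y += 0.84·sin θ → (9.6536, 6.3786, 217.5000°)
turn_right(53.9°): centre at ρ to the right, rotate −53.9° → (7.9694, 6.0650, 163.6000°)
go_straight(3.68): x += 3.68·cos θ, y += 3.68·sin θ → (4.4391, 7.1040, 163.6000°)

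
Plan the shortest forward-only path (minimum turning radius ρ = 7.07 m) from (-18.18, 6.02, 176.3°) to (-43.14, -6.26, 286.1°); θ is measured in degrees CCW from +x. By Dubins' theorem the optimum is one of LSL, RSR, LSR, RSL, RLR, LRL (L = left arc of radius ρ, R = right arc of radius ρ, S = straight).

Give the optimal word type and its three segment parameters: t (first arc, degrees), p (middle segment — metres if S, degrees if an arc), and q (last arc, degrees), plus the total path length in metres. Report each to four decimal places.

LSL: t = 14.1424°, p = 18.0093 m, q = 95.6576°, L = 31.5581 m

Let ψ = atan2(Δy, Δx) = atan2(-12.28, -24.96) = -153.8034° be the start→goal bearing.
Normalize: d = |goal − start| / ρ = 27.817261/7.07 = 3.934549, α = (θ_start − ψ) mod 360° = 330.1034° = 5.761391 rad, β = (θ_goal − ψ) mod 360° = 79.9034° = 1.394578 rad.
Common terms: sin α = -0.498436, cos α = 0.866926, sin β = 0.984514, cos β = 0.175308, cos(α−β) = -0.338738, d² = 15.480675. Work in radians in the unit-radius frame; every candidate has L = ρ·(t + p + q).
LSL: p² = 2 + d² − 2cos(α−β) + 2d(sin α − sin β) = 6.488674; p = √p² = 2.547288; φ = atan2(cos β − cos α, d + sin α − sin β) = -0.274963 rad; t = (φ − α) mod 2π = 0.246831 rad, q = (β − φ) mod 2π = 1.669541 rad → L = 7.07·(0.246831 + 2.547288 + 1.669541) = 7.07·4.463659 = 31.558070 m
RSR: p² = 2 + d² − 2cos(α−β) + 2d(sin β − sin α) = 29.827628; p = √p² = 5.461468; φ = atan2(cos α − cos β, d − sin α + sin β) = 0.126977 rad; t = (α − φ) mod 2π = 5.634414 rad, q = (φ − β) mod 2π = 5.015585 rad → L = 7.07·(5.634414 + 5.461468 + 5.015585) = 7.07·16.111467 = 113.908069 m
LSR: p² = d² − 2 + 2cos(α−β) + 2d(sin α + sin β) = 16.628190; p = √p² = 4.077768; φ = atan2(−cos α − cos β, d + sin α + sin β) − atan2(−2, p) = 0.224452 rad; t = (φ − α) mod 2π = 0.746246 rad, q = (φ − β) mod 2π = 5.113060 rad → L = 7.07·(0.746246 + 4.077768 + 5.113060) = 7.07·9.937074 = 70.255111 m
RSL: p² = d² − 2 + 2cos(α−β) − 2d(sin α + sin β) = 8.978209; p = √p² = 2.996366; φ = atan2(cos α + cos β, d − sin α − sin β) − atan2(2, p) = -0.295060 rad; t = (α − φ) mod 2π = 6.056451 rad, q = (β − φ) mod 2π = 1.689637 rad → L = 7.07·(6.056451 + 2.996366 + 1.689637) = 7.07·10.742455 = 75.949154 m
RLR: c = (6 − d² + 2cos(α−β) + 2d(sin α − sin β))/8 = -2.728454, |c| > 1 → infeasible
LRL: c = (6 − d² + 2cos(α−β) − 2d(sin α − sin β))/8 = 0.188916; p = 2π − arccos c = 4.902447 rad; φ = atan2(cos β − cos α, d + sin α − sin β) = -0.274963 rad; t = (φ − α + p/2) mod 2π = 2.698054 rad, q = (β − α − t + p) mod 2π = 4.120764 rad → L = 7.07·(2.698054 + 4.902447 + 4.120764) = 7.07·11.721265 = 82.869346 m
Shortest: LSL with L = 31.558070 m ≈ 31.5581 m
Convert LSL to answer units (arcs ×180/π): t = 0.246831·180/π = 14.1424°, p = ρ·p = 7.07·2.547288 = 18.0093 m, q = 1.669541·180/π = 95.6576°, L = 31.5581 m.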